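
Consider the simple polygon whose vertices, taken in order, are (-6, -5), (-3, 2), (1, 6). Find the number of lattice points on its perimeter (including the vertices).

The number of boundary lattice points is Σ gcd(|Δx|,|Δy|) = gcd(3,7) + gcd(4,4) + gcd(7,11) = 1+4+1 = 6.

6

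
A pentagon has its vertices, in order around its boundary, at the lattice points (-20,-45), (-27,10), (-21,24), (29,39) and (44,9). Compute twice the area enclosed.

By the shoelace formula, twice the signed area is |[(-20)·10 − (-27)·(-45)] + [(-27)·24 − (-21)·10] + [(-21)·39 − 29·24] + [29·9 − 44·39] + [44·(-45) − (-20)·9]| = 6623, so the area is 3311.5.

6623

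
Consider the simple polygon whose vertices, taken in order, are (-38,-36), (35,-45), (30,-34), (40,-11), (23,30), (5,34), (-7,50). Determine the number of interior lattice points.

The shoelace formula gives twice the area as |((-38)·(-45) − 35·(-36)) + (35·(-34) − 30·(-45)) + (30·(-11) − 40·(-34)) + (40·30 − 23·(-11)) + (23·34 − 5·30) + (5·50 − (-7)·34) + ((-7)·(-36) − (-38)·50)| = 8885, so the area is 4442.5.
Along each edge there are gcd(|Δx|,|Δy|)+1 lattice points, so counting each shared vertex once the boundary has gcd(73,9) + gcd(5,11) + gcd(10,23) + gcd(17,41) + gcd(18,4) + gcd(12,16) + gcd(31,86) = 1+1+1+1+2+4+1 = 11.
By Pick's theorem A = I + B/2 − 1, so I = 4442.5 − 11/2 + 1 = 4438.

4438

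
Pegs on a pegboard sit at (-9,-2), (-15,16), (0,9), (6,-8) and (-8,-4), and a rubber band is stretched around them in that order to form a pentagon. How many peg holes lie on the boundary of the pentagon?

Along each edge there are gcd(|Δx|,|Δy|)+1 lattice points, so counting each shared vertex once the boundary has gcd(6,18) + gcd(15,7) + gcd(6,17) + gcd(14,4) + gcd(1,2) = 6+1+1+2+1 = 11.

11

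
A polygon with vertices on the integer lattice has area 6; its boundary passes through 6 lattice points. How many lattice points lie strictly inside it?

4

Pick's theorem A = I + B/2 − 1 rearranges to I = A − B/2 + 1 = 6 − 6/2 + 1 = 4.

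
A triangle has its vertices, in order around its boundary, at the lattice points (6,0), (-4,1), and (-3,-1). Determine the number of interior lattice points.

9

Using the shoelace formula, 2A = |[6·1 − (-4)·0] + [(-4)·(-1) − (-3)·1] + [(-3)·0 − 6·(-1)]| = 19, so the area is 9.5.
Along each edge there are gcd(|Δx|,|Δy|)+1 lattice points, so counting each shared vertex once the boundary has gcd(10,1) + gcd(1,2) + gcd(9,1) = 1+1+1 = 3.
By Pick's theorem A = I + B/2 − 1, so I = 9.5 − 3/2 + 1 = 9.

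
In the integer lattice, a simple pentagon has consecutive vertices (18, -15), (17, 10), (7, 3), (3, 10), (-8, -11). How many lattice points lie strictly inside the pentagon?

419

By the shoelace formula, twice the signed area is |(18·10 − 17·(-15)) + (17·3 − 7·10) + (7·10 − 3·3) + (3·(-11) − (-8)·10) + ((-8)·(-15) − 18·(-11))| = 842, so the area is 421.
Summing gcd(|Δx|,|Δy|) over the edges gives the boundary count: gcd(1,25) + gcd(10,7) + gcd(4,7) + gcd(11,21) + gcd(26,4) = 1+1+1+1+2 = 6.
By Pick's theorem A = I + B/2 − 1, so I = 421 − 6/2 + 1 = 419.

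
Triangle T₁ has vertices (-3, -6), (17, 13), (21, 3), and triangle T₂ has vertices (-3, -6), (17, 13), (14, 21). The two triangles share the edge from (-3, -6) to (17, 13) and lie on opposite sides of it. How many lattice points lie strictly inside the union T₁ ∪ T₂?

The union is the simple quadrilateral with vertices (-3, -6), (21, 3), (17, 13), (14, 21) in order.
Using the shoelace formula, 2A = |((-3)·3 − 21·(-6)) + (21·13 − 17·3) + (17·21 − 14·13) + (14·(-6) − (-3)·21)| = 493, so the area is 493/2.
Summing gcd(|Δx|,|Δy|) over the edges gives the boundary count: gcd(24,9) + gcd(4,10) + gcd(3,8) + gcd(17,27) = 3+2+1+1 = 7.
By Pick's theorem I = A − B/2 + 1 = 493/2 − 7/2 + 1 = 244.

244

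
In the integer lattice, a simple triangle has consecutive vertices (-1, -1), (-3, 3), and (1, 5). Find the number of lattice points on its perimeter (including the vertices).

The number of boundary lattice points is Σ gcd(|Δx|,|Δy|) = gcd(2,4) + gcd(4,2) + gcd(2,6) = 2+2+2 = 6.

6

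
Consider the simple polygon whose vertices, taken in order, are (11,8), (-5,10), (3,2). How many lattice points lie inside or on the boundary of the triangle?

Using the shoelace formula, 2A = |[11·10 − (-5)·8] + [(-5)·2 − 3·10] + [3·8 − 11·2]| = 112, so the area is 56.
Summing gcd(|Δx|,|Δy|) over the edges gives the boundary count: gcd(16,2) + gcd(8,8) + gcd(8,6) = 2+8+2 = 12.
Pick's theorem gives I = A − B/2 + 1 = 56 − 12/2 + 1 = 51, so the closed region contains I + B = 51 + 12 = 63 lattice points.

63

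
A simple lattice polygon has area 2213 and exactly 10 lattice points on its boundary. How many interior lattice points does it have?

2209

From Pick's theorem, I = A − B/2 + 1 = 2213 − 10/2 + 1 = 2209.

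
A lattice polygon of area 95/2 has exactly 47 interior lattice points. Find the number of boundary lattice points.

3

Pick's theorem gives A = I + B/2 − 1, so B = 2(A − I + 1) = 2(95/2 − 47 + 1) = 3.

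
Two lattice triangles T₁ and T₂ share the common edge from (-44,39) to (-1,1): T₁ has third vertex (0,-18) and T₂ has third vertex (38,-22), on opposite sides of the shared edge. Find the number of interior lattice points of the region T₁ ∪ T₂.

The union is the simple quadrilateral with vertices (-44,39), (0,-18), (-1,1), (38,-22) in order.
The shoelace formula gives twice the area as |[(-44)·(-18) − 0·39] + [0·1 − (-1)·(-18)] + [(-1)·(-22) − 38·1] + [38·39 − (-44)·(-22)]| = 1272, so the area is 636.
Summing gcd(|Δx|,|Δy|) over the edges gives the boundary count: gcd(44,57) + gcd(1,19) + gcd(39,23) + gcd(82,61) = 1+1+1+1 = 4.
By Pick's theorem I = A − B/2 + 1 = 636 − 4/2 + 1 = 635.

635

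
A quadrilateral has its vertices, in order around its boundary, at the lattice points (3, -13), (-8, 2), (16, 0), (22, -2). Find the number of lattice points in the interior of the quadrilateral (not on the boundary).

219

The shoelace formula gives twice the area as |(3·2 − (-8)·(-13)) + ((-8)·0 − 16·2) + (16·(-2) − 22·0) + (22·(-13) − 3·(-2))| = 442, so the area is 221.
Summing gcd(|Δx|,|Δy|) over the edges gives the boundary count: gcd(11,15) + gcd(24,2) + gcd(6,2) + gcd(19,11) = 1+2+2+1 = 6.
Pick's theorem gives I = A − B/2 + 1 = 221 − 6/2 + 1 = 219.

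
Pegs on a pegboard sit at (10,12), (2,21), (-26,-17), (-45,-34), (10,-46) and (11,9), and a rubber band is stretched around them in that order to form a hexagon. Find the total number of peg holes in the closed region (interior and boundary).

The shoelace formula gives twice the area as |[10·21 − 2·12] + [2·(-17) − (-26)·21] + [(-26)·(-34) − (-45)·(-17)] + [(-45)·(-46) − 10·(-34)] + [10·9 − 11·(-46)] + [11·12 − 10·9]| = 3865, so the area is 3865/2.
Along each edge there are gcd(|Δx|,|Δy|)+1 lattice points, so counting each shared vertex once the boundary has gcd(8,9) + gcd(28,38) + gcd(19,17) + gcd(55,12) + gcd(1,55) + gcd(1,3) = 1+2+1+1+1+1 = 7.
Pick's theorem gives I = A − B/2 + 1 = 3865/2 − 7/2 + 1 = 1930, so the closed region contains I + B = 1930 + 7 = 1937 lattice points.

1937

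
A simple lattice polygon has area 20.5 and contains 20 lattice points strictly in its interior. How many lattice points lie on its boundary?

Pick's theorem gives A = I + B/2 − 1, so B = 2(A − I + 1) = 2(20.5 − 20 + 1) = 3.

3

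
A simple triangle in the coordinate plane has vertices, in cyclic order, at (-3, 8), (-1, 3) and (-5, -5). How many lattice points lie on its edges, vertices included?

Summing gcd(|Δx|,|Δy|) over the edges gives the boundary count: gcd(2,5) + gcd(4,8) + gcd(2,13) = 1+4+1 = 6.

6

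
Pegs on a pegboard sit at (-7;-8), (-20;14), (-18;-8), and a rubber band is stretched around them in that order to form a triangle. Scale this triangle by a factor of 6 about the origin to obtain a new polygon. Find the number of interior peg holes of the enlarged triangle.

By the shoelace formula, twice the signed area is |[(-7)·14 − (-20)·(-8)] + [(-20)·(-8) − (-18)·14] + [(-18)·(-8) − (-7)·(-8)]| = 242, so the area is 121.
The number of boundary lattice points is Σ gcd(|Δx|,|Δy|) = gcd(13,22) + gcd(2,22) + gcd(11,0) = 1+2+11 = 14.
Scaling by 6 multiplies the area by 6² = 36 (so the new area is 4356) and multiplies the boundary lattice-point count by 6, giving 84.
By Pick's theorem, the interior count of the dilated polygon is 4356 − 84/2 + 1 = 4315.

4315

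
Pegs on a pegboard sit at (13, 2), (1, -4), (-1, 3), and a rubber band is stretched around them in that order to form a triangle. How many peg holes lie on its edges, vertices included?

8

Along each edge there are gcd(|Δx|,|Δy|)+1 lattice points, so counting each shared vertex once the boundary has gcd(12,6) + gcd(2,7) + gcd(14,1) = 6+1+1 = 8.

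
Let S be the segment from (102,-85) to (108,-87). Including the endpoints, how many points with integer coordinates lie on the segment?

3

The number of lattice points on a segment between lattice points is gcd(|Δx|,|Δy|) + 1 = gcd(6,2) + 1 = 2 + 1 = 3.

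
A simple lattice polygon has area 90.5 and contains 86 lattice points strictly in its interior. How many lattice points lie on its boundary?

11

Pick's theorem gives A = I + B/2 − 1, so B = 2(A − I + 1) = 2(90.5 − 86 + 1) = 11.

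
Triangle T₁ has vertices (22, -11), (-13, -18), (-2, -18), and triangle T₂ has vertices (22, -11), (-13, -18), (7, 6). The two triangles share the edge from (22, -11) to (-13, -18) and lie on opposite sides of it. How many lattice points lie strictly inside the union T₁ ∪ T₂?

381

The union is the simple quadrilateral with vertices (22, -11), (-2, -18), (-13, -18), (7, 6) in order.
The shoelace formula gives twice the area as |[22·(-18) − (-2)·(-11)] + [(-2)·(-18) − (-13)·(-18)] + [(-13)·6 − 7·(-18)] + [7·(-11) − 22·6]| = 777, so the area is 388.5.
The number of boundary lattice points is Σ gcd(|Δx|,|Δy|) = gcd(24,7) + gcd(11,0) + gcd(20,24) + gcd(15,17) = 1+11+4+1 = 17.
By Pick's theorem I = A − B/2 + 1 = 388.5 − 17/2 + 1 = 381.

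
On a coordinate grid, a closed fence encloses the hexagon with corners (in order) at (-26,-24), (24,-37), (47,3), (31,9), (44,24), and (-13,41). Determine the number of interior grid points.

By the shoelace formula, twice the signed area is |[(-26)·(-37) − 24·(-24)] + [24·3 − 47·(-37)] + [47·9 − 31·3] + [31·24 − 44·9] + [44·41 − (-13)·24] + [(-13)·(-24) − (-26)·41]| = 7521, so the area is 3760.5.
Summing gcd(|Δx|,|Δy|) over the edges gives the boundary count: gcd(50,13) + gcd(23,40) + gcd(16,6) + gcd(13,15) + gcd(57,17) + gcd(13,65) = 1+1+2+1+1+13 = 19.
Pick's theorem gives I = A − B/2 + 1 = 3760.5 − 19/2 + 1 = 3752.

3752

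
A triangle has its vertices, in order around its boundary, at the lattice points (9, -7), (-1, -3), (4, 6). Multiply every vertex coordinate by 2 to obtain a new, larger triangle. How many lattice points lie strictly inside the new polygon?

217

Using the shoelace formula, 2A = |(9·(-3) − (-1)·(-7)) + ((-1)·6 − 4·(-3)) + (4·(-7) − 9·6)| = 110, so the area is 55.
The number of boundary lattice points is Σ gcd(|Δx|,|Δy|) = gcd(10,4) + gcd(5,9) + gcd(5,13) = 2+1+1 = 4.
Scaling by 2 multiplies the area by 2² = 4 (so the new area is 220) and multiplies the boundary lattice-point count by 2, giving 8.
By Pick's theorem, the interior count of the dilated polygon is 220 − 8/2 + 1 = 217.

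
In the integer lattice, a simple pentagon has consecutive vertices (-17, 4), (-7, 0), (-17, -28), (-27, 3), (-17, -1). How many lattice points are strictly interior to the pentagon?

The shoelace formula gives twice the area as |[(-17)·0 − (-7)·4] + [(-7)·(-28) − (-17)·0] + [(-17)·3 − (-27)·(-28)] + [(-27)·(-1) − (-17)·3] + [(-17)·4 − (-17)·(-1)]| = 590, so the area is 295.
Summing gcd(|Δx|,|Δy|) over the edges gives the boundary count: gcd(10,4) + gcd(10,28) + gcd(10,31) + gcd(10,4) + gcd(0,5) = 2+2+1+2+5 = 12.
Pick's theorem gives I = A − B/2 + 1 = 295 − 12/2 + 1 = 290.

290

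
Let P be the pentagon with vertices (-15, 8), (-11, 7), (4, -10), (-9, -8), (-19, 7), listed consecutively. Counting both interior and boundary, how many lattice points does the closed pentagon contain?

The shoelace formula gives twice the area as |[(-15)·7 − (-11)·8] + [(-11)·(-10) − 4·7] + [4·(-8) − (-9)·(-10)] + [(-9)·7 − (-19)·(-8)] + [(-19)·8 − (-15)·7]| = 319, so the area is 159.5.
Summing gcd(|Δx|,|Δy|) over the edges gives the boundary count: gcd(4,1) + gcd(15,17) + gcd(13,2) + gcd(10,15) + gcd(4,1) = 1+1+1+5+1 = 9.
Pick's theorem gives I = A − B/2 + 1 = 159.5 − 9/2 + 1 = 156, so the closed region contains I + B = 156 + 9 = 165 lattice points.

165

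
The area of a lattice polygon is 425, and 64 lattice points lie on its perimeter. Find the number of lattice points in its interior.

Pick's theorem A = I + B/2 − 1 rearranges to I = A − B/2 + 1 = 425 − 64/2 + 1 = 394.

394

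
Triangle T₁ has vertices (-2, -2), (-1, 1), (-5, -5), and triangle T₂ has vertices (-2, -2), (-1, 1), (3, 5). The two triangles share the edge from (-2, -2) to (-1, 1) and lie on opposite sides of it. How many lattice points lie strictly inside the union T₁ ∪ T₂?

3

The union is the simple quadrilateral with vertices (-2, -2), (-5, -5), (-1, 1), (3, 5) in order.
By the shoelace formula, twice the signed area is |[(-2)·(-5) − (-5)·(-2)] + [(-5)·1 − (-1)·(-5)] + [(-1)·5 − 3·1] + [3·(-2) − (-2)·5]| = 14, so the area is 7.
The number of boundary lattice points is Σ gcd(|Δx|,|Δy|) = gcd(3,3) + gcd(4,6) + gcd(4,4) + gcd(5,7) = 3+2+4+1 = 10.
By Pick's theorem I = A − B/2 + 1 = 7 − 10/2 + 1 = 3.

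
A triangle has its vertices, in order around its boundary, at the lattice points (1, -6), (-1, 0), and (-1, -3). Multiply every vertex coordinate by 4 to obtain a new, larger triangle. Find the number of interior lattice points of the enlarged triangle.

37

By the shoelace formula, twice the signed area is |[1·0 − (-1)·(-6)] + [(-1)·(-3) − (-1)·0] + [(-1)·(-6) − 1·(-3)]| = 6, so the area is 3.
The number of boundary lattice points is Σ gcd(|Δx|,|Δy|) = gcd(2,6) + gcd(0,3) + gcd(2,3) = 2+3+1 = 6.
Scaling by 4 multiplies the area by 4² = 16 (so the new area is 48) and multiplies the boundary lattice-point count by 4, giving 24.
By Pick's theorem, the interior count of the dilated polygon is 48 − 24/2 + 1 = 37.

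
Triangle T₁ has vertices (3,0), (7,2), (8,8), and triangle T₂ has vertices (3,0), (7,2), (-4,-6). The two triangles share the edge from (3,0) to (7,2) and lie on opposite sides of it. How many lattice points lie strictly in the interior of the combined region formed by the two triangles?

15

The union is the simple quadrilateral with vertices (3,0), (8,8), (7,2), (-4,-6) in order.
By the shoelace formula, twice the signed area is |(3·8 − 8·0) + (8·2 − 7·8) + (7·(-6) − (-4)·2) + ((-4)·0 − 3·(-6))| = 32, so the area is 16.
Summing gcd(|Δx|,|Δy|) over the edges gives the boundary count: gcd(5,8) + gcd(1,6) + gcd(11,8) + gcd(7,6) = 1+1+1+1 = 4.
By Pick's theorem I = A − B/2 + 1 = 16 − 4/2 + 1 = 15.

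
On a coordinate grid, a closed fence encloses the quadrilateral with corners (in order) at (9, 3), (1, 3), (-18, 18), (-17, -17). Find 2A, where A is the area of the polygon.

810

The shoelace formula gives twice the area as |(9·3 − 1·3) + (1·18 − (-18)·3) + ((-18)·(-17) − (-17)·18) + ((-17)·3 − 9·(-17))| = 810, so the area is 405.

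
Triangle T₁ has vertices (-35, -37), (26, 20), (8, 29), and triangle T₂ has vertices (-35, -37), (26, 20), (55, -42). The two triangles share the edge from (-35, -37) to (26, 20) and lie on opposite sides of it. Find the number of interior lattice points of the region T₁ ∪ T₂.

3498

The union is the simple quadrilateral with vertices (-35, -37), (8, 29), (26, 20), (55, -42) in order.
The shoelace formula gives twice the area as |[(-35)·29 − 8·(-37)] + [8·20 − 26·29] + [26·(-42) − 55·20] + [55·(-37) − (-35)·(-42)]| = 7010, so the area is 3505.
Along each edge there are gcd(|Δx|,|Δy|)+1 lattice points, so counting each shared vertex once the boundary has gcd(43,66) + gcd(18,9) + gcd(29,62) + gcd(90,5) = 1+9+1+5 = 16.
By Pick's theorem I = A − B/2 + 1 = 3505 − 16/2 + 1 = 3498.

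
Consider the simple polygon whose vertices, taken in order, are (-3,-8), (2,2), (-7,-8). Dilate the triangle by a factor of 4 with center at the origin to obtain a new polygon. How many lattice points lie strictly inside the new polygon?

By the shoelace formula, twice the signed area is |[(-3)·2 − 2·(-8)] + [2·(-8) − (-7)·2] + [(-7)·(-8) − (-3)·(-8)]| = 40, so the area is 20.
Summing gcd(|Δx|,|Δy|) over the edges gives the boundary count: gcd(5,10) + gcd(9,10) + gcd(4,0) = 5+1+4 = 10.
Scaling by 4 multiplies the area by 4² = 16 (so the new area is 320) and multiplies the boundary lattice-point count by 4, giving 40.
By Pick's theorem, the interior count of the dilated polygon is 320 − 40/2 + 1 = 301.

301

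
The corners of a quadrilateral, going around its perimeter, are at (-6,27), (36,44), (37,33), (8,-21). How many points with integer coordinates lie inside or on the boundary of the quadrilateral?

1317

The shoelace formula gives twice the area as |((-6)·44 − 36·27) + (36·33 − 37·44) + (37·(-21) − 8·33) + (8·27 − (-6)·(-21))| = 2627, so the area is 1313.5.
Along each edge there are gcd(|Δx|,|Δy|)+1 lattice points, so counting each shared vertex once the boundary has gcd(42,17) + gcd(1,11) + gcd(29,54) + gcd(14,48) = 1+1+1+2 = 5.
Pick's theorem gives I = A − B/2 + 1 = 1313.5 − 5/2 + 1 = 1312, so the closed region contains I + B = 1312 + 5 = 1317 lattice points.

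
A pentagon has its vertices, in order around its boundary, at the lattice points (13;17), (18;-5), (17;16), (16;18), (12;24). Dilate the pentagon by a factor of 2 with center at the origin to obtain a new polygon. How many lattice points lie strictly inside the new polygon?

219

By the shoelace formula, twice the signed area is |(13·(-5) − 18·17) + (18·16 − 17·(-5)) + (17·18 − 16·16) + (16·24 − 12·18) + (12·17 − 13·24)| = 112, so the area is 56.
The number of boundary lattice points is Σ gcd(|Δx|,|Δy|) = gcd(5,22) + gcd(1,21) + gcd(1,2) + gcd(4,6) + gcd(1,7) = 1+1+1+2+1 = 6.
Scaling by 2 multiplies the area by 2² = 4 (so the new area is 224) and multiplies the boundary lattice-point count by 2, giving 12.
By Pick's theorem, the interior count of the dilated polygon is 224 − 12/2 + 1 = 219.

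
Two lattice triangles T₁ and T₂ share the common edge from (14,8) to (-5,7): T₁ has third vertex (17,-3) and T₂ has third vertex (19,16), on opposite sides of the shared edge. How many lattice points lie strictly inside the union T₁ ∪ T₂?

The union is the simple quadrilateral with vertices (14,8), (17,-3), (-5,7), (19,16) in order.
By the shoelace formula, twice the signed area is |(14·(-3) − 17·8) + (17·7 − (-5)·(-3)) + ((-5)·16 − 19·7) + (19·8 − 14·16)| = 359, so the area is 359/2.
The number of boundary lattice points is Σ gcd(|Δx|,|Δy|) = gcd(3,11) + gcd(22,10) + gcd(24,9) + gcd(5,8) = 1+2+3+1 = 7.
By Pick's theorem I = A − B/2 + 1 = 359/2 − 7/2 + 1 = 177.

177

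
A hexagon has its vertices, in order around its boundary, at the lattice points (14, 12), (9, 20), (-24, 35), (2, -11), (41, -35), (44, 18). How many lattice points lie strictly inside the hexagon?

2041

Using the shoelace formula, 2A = |(14·20 − 9·12) + (9·35 − (-24)·20) + ((-24)·(-11) − 2·35) + (2·(-35) − 41·(-11)) + (41·18 − 44·(-35)) + (44·12 − 14·18)| = 4096, so the area is 2048.
The number of boundary lattice points is Σ gcd(|Δx|,|Δy|) = gcd(5,8) + gcd(33,15) + gcd(26,46) + gcd(39,24) + gcd(3,53) + gcd(30,6) = 1+3+2+3+1+6 = 16.
By Pick's theorem A = I + B/2 − 1, so I = 2048 − 16/2 + 1 = 2041.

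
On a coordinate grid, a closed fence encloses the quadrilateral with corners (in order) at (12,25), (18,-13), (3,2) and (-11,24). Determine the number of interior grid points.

491

The shoelace formula gives twice the area as |[12·(-13) − 18·25] + [18·2 − 3·(-13)] + [3·24 − (-11)·2] + [(-11)·25 − 12·24]| = 1000, so the area is 500.
Summing gcd(|Δx|,|Δy|) over the edges gives the boundary count: gcd(6,38) + gcd(15,15) + gcd(14,22) + gcd(23,1) = 2+15+2+1 = 20.
Pick's theorem gives I = A − B/2 + 1 = 500 − 20/2 + 1 = 491.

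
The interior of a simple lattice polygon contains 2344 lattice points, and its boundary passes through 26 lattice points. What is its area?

2356

By Pick's theorem, A = I + B/2 − 1 = 2344 + 26/2 − 1 = 2356.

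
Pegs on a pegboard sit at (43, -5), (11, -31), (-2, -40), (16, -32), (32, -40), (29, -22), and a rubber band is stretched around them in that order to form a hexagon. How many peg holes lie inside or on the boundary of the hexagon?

292

The shoelace formula gives twice the area as |(43·(-31) − 11·(-5)) + (11·(-40) − (-2)·(-31)) + ((-2)·(-32) − 16·(-40)) + (16·(-40) − 32·(-32)) + (32·(-22) − 29·(-40)) + (29·(-5) − 43·(-22))| = 565, so the area is 282.5.
Along each edge there are gcd(|Δx|,|Δy|)+1 lattice points, so counting each shared vertex once the boundary has gcd(32,26) + gcd(13,9) + gcd(18,8) + gcd(16,8) + gcd(3,18) + gcd(14,17) = 2+1+2+8+3+1 = 17.
Pick's theorem gives I = A − B/2 + 1 = 282.5 − 17/2 + 1 = 275, so the closed region contains I + B = 275 + 17 = 292 lattice points.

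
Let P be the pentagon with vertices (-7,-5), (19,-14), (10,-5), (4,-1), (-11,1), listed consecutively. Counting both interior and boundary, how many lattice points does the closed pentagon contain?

The shoelace formula gives twice the area as |((-7)·(-14) − 19·(-5)) + (19·(-5) − 10·(-14)) + (10·(-1) − 4·(-5)) + (4·1 − (-11)·(-1)) + ((-11)·(-5) − (-7)·1)| = 303, so the area is 151.5.
The number of boundary lattice points is Σ gcd(|Δx|,|Δy|) = gcd(26,9) + gcd(9,9) + gcd(6,4) + gcd(15,2) + gcd(4,6) = 1+9+2+1+2 = 15.
Pick's theorem gives I = A − B/2 + 1 = 151.5 − 15/2 + 1 = 145, so the closed region contains I + B = 145 + 15 = 160 lattice points.

160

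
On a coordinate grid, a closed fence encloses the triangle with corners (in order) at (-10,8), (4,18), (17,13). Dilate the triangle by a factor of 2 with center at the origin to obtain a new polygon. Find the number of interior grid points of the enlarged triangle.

The shoelace formula gives twice the area as |[(-10)·18 − 4·8] + [4·13 − 17·18] + [17·8 − (-10)·13]| = 200, so the area is 100.
The number of boundary lattice points is Σ gcd(|Δx|,|Δy|) = gcd(14,10) + gcd(13,5) + gcd(27,5) = 2+1+1 = 4.
Scaling by 2 multiplies the area by 2² = 4 (so the new area is 400) and multiplies the boundary lattice-point count by 2, giving 8.
By Pick's theorem, the interior count of the dilated polygon is 400 − 8/2 + 1 = 397.

397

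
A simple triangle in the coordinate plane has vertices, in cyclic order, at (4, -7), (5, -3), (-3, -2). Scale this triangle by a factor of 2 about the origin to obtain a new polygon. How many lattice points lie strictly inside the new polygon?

64

Using the shoelace formula, 2A = |(4·(-3) − 5·(-7)) + (5·(-2) − (-3)·(-3)) + ((-3)·(-7) − 4·(-2))| = 33, so the area is 33/2.
The number of boundary lattice points is Σ gcd(|Δx|,|Δy|) = gcd(1,4) + gcd(8,1) + gcd(7,5) = 1+1+1 = 3.
Scaling by 2 multiplies the area by 2² = 4 (so the new area is 66) and multiplies the boundary lattice-point count by 2, giving 6.
By Pick's theorem, the interior count of the dilated polygon is 66 − 6/2 + 1 = 64.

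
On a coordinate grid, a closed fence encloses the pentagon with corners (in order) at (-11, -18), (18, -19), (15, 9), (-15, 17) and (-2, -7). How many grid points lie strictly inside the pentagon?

Using the shoelace formula, 2A = |((-11)·(-19) − 18·(-18)) + (18·9 − 15·(-19)) + (15·17 − (-15)·9) + ((-15)·(-7) − (-2)·17) + ((-2)·(-18) − (-11)·(-7))| = 1468, so the area is 734.
The number of boundary lattice points is Σ gcd(|Δx|,|Δy|) = gcd(29,1) + gcd(3,28) + gcd(30,8) + gcd(13,24) + gcd(9,11) = 1+1+2+1+1 = 6.
By Pick's theorem A = I + B/2 − 1, so I = 734 − 6/2 + 1 = 732.

732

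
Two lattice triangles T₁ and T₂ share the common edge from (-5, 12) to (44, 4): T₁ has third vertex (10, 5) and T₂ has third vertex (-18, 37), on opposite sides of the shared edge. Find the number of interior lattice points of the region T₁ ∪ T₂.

671

The union is the simple quadrilateral with vertices (-5, 12), (10, 5), (44, 4), (-18, 37) in order.
Using the shoelace formula, 2A = |((-5)·5 − 10·12) + (10·4 − 44·5) + (44·37 − (-18)·4) + ((-18)·12 − (-5)·37)| = 1344, so the area is 672.
The number of boundary lattice points is Σ gcd(|Δx|,|Δy|) = gcd(15,7) + gcd(34,1) + gcd(62,33) + gcd(13,25) = 1+1+1+1 = 4.
By Pick's theorem I = A − B/2 + 1 = 672 − 4/2 + 1 = 671.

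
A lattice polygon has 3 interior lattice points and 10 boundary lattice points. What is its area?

By Pick's theorem, A = I + B/2 − 1 = 3 + 10/2 − 1 = 7.

7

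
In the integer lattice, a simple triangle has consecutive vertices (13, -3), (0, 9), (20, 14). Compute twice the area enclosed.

Using the shoelace formula, 2A = |(13·9 − 0·(-3)) + (0·14 − 20·9) + (20·(-3) − 13·14)| = 305, so the area is 152.5.

305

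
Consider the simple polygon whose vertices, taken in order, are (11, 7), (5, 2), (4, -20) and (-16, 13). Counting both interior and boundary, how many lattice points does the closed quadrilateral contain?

Using the shoelace formula, 2A = |[11·2 − 5·7] + [5·(-20) − 4·2] + [4·13 − (-16)·(-20)] + [(-16)·7 − 11·13]| = 644, so the area is 322.
Along each edge there are gcd(|Δx|,|Δy|)+1 lattice points, so counting each shared vertex once the boundary has gcd(6,5) + gcd(1,22) + gcd(20,33) + gcd(27,6) = 1+1+1+3 = 6.
Pick's theorem gives I = A − B/2 + 1 = 322 − 6/2 + 1 = 320, so the closed region contains I + B = 320 + 6 = 326 lattice points.

326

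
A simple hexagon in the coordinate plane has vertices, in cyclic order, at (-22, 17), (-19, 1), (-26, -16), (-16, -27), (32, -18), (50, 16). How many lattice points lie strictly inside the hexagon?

By the shoelace formula, twice the signed area is |((-22)·1 − (-19)·17) + ((-19)·(-16) − (-26)·1) + ((-26)·(-27) − (-16)·(-16)) + ((-16)·(-18) − 32·(-27)) + (32·16 − 50·(-18)) + (50·17 − (-22)·16)| = 4843, so the area is 4843/2.
Summing gcd(|Δx|,|Δy|) over the edges gives the boundary count: gcd(3,16) + gcd(7,17) + gcd(10,11) + gcd(48,9) + gcd(18,34) + gcd(72,1) = 1+1+1+3+2+1 = 9.
By Pick's theorem A = I + B/2 − 1, so I = 4843/2 − 9/2 + 1 = 2418.

2418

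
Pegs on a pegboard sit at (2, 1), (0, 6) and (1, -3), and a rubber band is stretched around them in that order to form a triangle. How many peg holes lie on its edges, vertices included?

3

The number of boundary lattice points is Σ gcd(|Δx|,|Δy|) = gcd(2,5) + gcd(1,9) + gcd(1,4) = 1+1+1 = 3.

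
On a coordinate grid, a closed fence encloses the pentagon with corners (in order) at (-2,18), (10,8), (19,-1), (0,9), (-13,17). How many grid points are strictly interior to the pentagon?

The shoelace formula gives twice the area as |[(-2)·8 − 10·18] + [10·(-1) − 19·8] + [19·9 − 0·(-1)] + [0·17 − (-13)·9] + [(-13)·18 − (-2)·17]| = 270, so the area is 135.
Summing gcd(|Δx|,|Δy|) over the edges gives the boundary count: gcd(12,10) + gcd(9,9) + gcd(19,10) + gcd(13,8) + gcd(11,1) = 2+9+1+1+1 = 14.
Pick's theorem gives I = A − B/2 + 1 = 135 − 14/2 + 1 = 129.

129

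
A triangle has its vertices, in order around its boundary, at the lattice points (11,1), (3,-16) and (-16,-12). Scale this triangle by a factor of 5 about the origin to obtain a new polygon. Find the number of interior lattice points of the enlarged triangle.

4431

The shoelace formula gives twice the area as |(11·(-16) − 3·1) + (3·(-12) − (-16)·(-16)) + ((-16)·1 − 11·(-12))| = 355, so the area is 177.5.
Summing gcd(|Δx|,|Δy|) over the edges gives the boundary count: gcd(8,17) + gcd(19,4) + gcd(27,13) = 1+1+1 = 3.
Scaling by 5 multiplies the area by 5² = 25 (so the new area is 8875/2) and multiplies the boundary lattice-point count by 5, giving 15.
By Pick's theorem, the interior count of the dilated polygon is 8875/2 − 15/2 + 1 = 4431.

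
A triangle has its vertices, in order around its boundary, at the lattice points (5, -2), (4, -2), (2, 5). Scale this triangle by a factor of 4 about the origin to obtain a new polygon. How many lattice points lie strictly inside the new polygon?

51

Using the shoelace formula, 2A = |(5·(-2) − 4·(-2)) + (4·5 − 2·(-2)) + (2·(-2) − 5·5)| = 7, so the area is 3.5.
Along each edge there are gcd(|Δx|,|Δy|)+1 lattice points, so counting each shared vertex once the boundary has gcd(1,0) + gcd(2,7) + gcd(3,7) = 1+1+1 = 3.
Scaling by 4 multiplies the area by 4² = 16 (so the new area is 56) and multiplies the boundary lattice-point count by 4, giving 12.
By Pick's theorem, the interior count of the dilated polygon is 56 − 12/2 + 1 = 51.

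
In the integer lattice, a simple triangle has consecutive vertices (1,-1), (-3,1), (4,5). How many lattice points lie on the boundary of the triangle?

6

Summing gcd(|Δx|,|Δy|) over the edges gives the boundary count: gcd(4,2) + gcd(7,4) + gcd(3,6) = 2+1+3 = 6.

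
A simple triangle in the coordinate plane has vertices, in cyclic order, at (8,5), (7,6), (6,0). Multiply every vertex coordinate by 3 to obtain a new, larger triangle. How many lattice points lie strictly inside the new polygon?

28

By the shoelace formula, twice the signed area is |[8·6 − 7·5] + [7·0 − 6·6] + [6·5 − 8·0]| = 7, so the area is 7/2.
The number of boundary lattice points is Σ gcd(|Δx|,|Δy|) = gcd(1,1) + gcd(1,6) + gcd(2,5) = 1+1+1 = 3.
Scaling by 3 multiplies the area by 3² = 9 (so the new area is 63/2) and multiplies the boundary lattice-point count by 3, giving 9.
By Pick's theorem, the interior count of the dilated polygon is 63/2 − 9/2 + 1 = 28.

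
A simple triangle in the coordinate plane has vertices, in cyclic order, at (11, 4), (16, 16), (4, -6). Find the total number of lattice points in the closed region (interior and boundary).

Using the shoelace formula, 2A = |(11·16 − 16·4) + (16·(-6) − 4·16) + (4·4 − 11·(-6))| = 34, so the area is 17.
The number of boundary lattice points is Σ gcd(|Δx|,|Δy|) = gcd(5,12) + gcd(12,22) + gcd(7,10) = 1+2+1 = 4.
Pick's theorem gives I = A − B/2 + 1 = 17 − 4/2 + 1 = 16, so the closed region contains I + B = 16 + 4 = 20 lattice points.

20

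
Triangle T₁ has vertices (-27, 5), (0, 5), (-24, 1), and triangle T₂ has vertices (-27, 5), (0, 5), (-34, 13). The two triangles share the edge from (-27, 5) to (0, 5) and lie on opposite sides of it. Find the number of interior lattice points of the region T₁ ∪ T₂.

159

The union is the simple quadrilateral with vertices (-27, 5), (-24, 1), (0, 5), (-34, 13) in order.
Using the shoelace formula, 2A = |((-27)·1 − (-24)·5) + ((-24)·5 − 0·1) + (0·13 − (-34)·5) + ((-34)·5 − (-27)·13)| = 324, so the area is 162.
The number of boundary lattice points is Σ gcd(|Δx|,|Δy|) = gcd(3,4) + gcd(24,4) + gcd(34,8) + gcd(7,8) = 1+4+2+1 = 8.
By Pick's theorem I = A − B/2 + 1 = 162 − 8/2 + 1 = 159.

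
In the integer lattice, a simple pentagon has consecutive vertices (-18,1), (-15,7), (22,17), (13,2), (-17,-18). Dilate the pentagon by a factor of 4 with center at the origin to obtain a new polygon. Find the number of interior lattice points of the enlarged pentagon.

9869

Using the shoelace formula, 2A = |[(-18)·7 − (-15)·1] + [(-15)·17 − 22·7] + [22·2 − 13·17] + [13·(-18) − (-17)·2] + [(-17)·1 − (-18)·(-18)]| = 1238, so the area is 619.
Summing gcd(|Δx|,|Δy|) over the edges gives the boundary count: gcd(3,6) + gcd(37,10) + gcd(9,15) + gcd(30,20) + gcd(1,19) = 3+1+3+10+1 = 18.
Scaling by 4 multiplies the area by 4² = 16 (so the new area is 9904) and multiplies the boundary lattice-point count by 4, giving 72.
By Pick's theorem, the interior count of the dilated polygon is 9904 − 72/2 + 1 = 9869.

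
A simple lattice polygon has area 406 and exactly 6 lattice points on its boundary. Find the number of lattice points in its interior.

404

Pick's theorem A = I + B/2 − 1 rearranges to I = A − B/2 + 1 = 406 − 6/2 + 1 = 404.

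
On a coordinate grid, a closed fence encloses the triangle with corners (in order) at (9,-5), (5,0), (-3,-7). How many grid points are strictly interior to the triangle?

33

The shoelace formula gives twice the area as |[9·0 − 5·(-5)] + [5·(-7) − (-3)·0] + [(-3)·(-5) − 9·(-7)]| = 68, so the area is 34.
The number of boundary lattice points is Σ gcd(|Δx|,|Δy|) = gcd(4,5) + gcd(8,7) + gcd(12,2) = 1+1+2 = 4.
Pick's theorem gives I = A − B/2 + 1 = 34 − 4/2 + 1 = 33.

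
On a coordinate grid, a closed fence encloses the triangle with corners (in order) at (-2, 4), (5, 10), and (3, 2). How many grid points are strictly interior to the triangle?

By the shoelace formula, twice the signed area is |((-2)·10 − 5·4) + (5·2 − 3·10) + (3·4 − (-2)·2)| = 44, so the area is 22.
The number of boundary lattice points is Σ gcd(|Δx|,|Δy|) = gcd(7,6) + gcd(2,8) + gcd(5,2) = 1+2+1 = 4.
Pick's theorem gives I = A − B/2 + 1 = 22 − 4/2 + 1 = 21.

21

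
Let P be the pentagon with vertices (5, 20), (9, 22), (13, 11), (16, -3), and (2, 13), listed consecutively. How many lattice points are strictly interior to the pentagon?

The shoelace formula gives twice the area as |(5·22 − 9·20) + (9·11 − 13·22) + (13·(-3) − 16·11) + (16·13 − 2·(-3)) + (2·20 − 5·13)| = 283, so the area is 141.5.
Summing gcd(|Δx|,|Δy|) over the edges gives the boundary count: gcd(4,2) + gcd(4,11) + gcd(3,14) + gcd(14,16) + gcd(3,7) = 2+1+1+2+1 = 7.
By Pick's theorem A = I + B/2 − 1, so I = 141.5 − 7/2 + 1 = 139.

139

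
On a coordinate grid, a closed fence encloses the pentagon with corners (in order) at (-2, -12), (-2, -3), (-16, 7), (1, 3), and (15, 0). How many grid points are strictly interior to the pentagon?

Using the shoelace formula, 2A = |[(-2)·(-3) − (-2)·(-12)] + [(-2)·7 − (-16)·(-3)] + [(-16)·3 − 1·7] + [1·0 − 15·3] + [15·(-12) − (-2)·0]| = 360, so the area is 180.
Summing gcd(|Δx|,|Δy|) over the edges gives the boundary count: gcd(0,9) + gcd(14,10) + gcd(17,4) + gcd(14,3) + gcd(17,12) = 9+2+1+1+1 = 14.
Pick's theorem gives I = A − B/2 + 1 = 180 − 14/2 + 1 = 174.

174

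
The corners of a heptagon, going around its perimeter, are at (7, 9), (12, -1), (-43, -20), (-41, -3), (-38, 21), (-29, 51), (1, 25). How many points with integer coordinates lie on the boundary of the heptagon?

Summing gcd(|Δx|,|Δy|) over the edges gives the boundary count: gcd(5,10) + gcd(55,19) + gcd(2,17) + gcd(3,24) + gcd(9,30) + gcd(30,26) + gcd(6,16) = 5+1+1+3+3+2+2 = 17.

17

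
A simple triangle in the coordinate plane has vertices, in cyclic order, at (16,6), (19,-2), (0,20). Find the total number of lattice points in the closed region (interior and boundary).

The shoelace formula gives twice the area as |[16·(-2) − 19·6] + [19·20 − 0·(-2)] + [0·6 − 16·20]| = 86, so the area is 43.
Summing gcd(|Δx|,|Δy|) over the edges gives the boundary count: gcd(3,8) + gcd(19,22) + gcd(16,14) = 1+1+2 = 4.
Pick's theorem gives I = A − B/2 + 1 = 43 − 4/2 + 1 = 42, so the closed region contains I + B = 42 + 4 = 46 lattice points.

46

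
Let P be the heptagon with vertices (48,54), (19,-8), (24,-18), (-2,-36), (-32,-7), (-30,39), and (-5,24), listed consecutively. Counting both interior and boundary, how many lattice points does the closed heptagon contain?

3511

Using the shoelace formula, 2A = |(48·(-8) − 19·54) + (19·(-18) − 24·(-8)) + (24·(-36) − (-2)·(-18)) + ((-2)·(-7) − (-32)·(-36)) + ((-32)·39 − (-30)·(-7)) + ((-30)·24 − (-5)·39) + ((-5)·54 − 48·24)| = 7003, so the area is 3501.5.
Summing gcd(|Δx|,|Δy|) over the edges gives the boundary count: gcd(29,62) + gcd(5,10) + gcd(26,18) + gcd(30,29) + gcd(2,46) + gcd(25,15) + gcd(53,30) = 1+5+2+1+2+5+1 = 17.
Pick's theorem gives I = A − B/2 + 1 = 3501.5 − 17/2 + 1 = 3494, so the closed region contains I + B = 3494 + 17 = 3511 lattice points.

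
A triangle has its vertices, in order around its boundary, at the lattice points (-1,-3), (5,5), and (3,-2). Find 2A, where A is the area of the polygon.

Using the shoelace formula, 2A = |[(-1)·5 − 5·(-3)] + [5·(-2) − 3·5] + [3·(-3) − (-1)·(-2)]| = 26, so the area is 13.

26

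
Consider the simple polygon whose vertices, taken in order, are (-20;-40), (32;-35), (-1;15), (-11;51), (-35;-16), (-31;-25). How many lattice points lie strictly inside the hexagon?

2807

Using the shoelace formula, 2A = |((-20)·(-35) − 32·(-40)) + (32·15 − (-1)·(-35)) + ((-1)·51 − (-11)·15) + ((-11)·(-16) − (-35)·51) + ((-35)·(-25) − (-31)·(-16)) + ((-31)·(-40) − (-20)·(-25))| = 5619, so the area is 2809.5.
Along each edge there are gcd(|Δx|,|Δy|)+1 lattice points, so counting each shared vertex once the boundary has gcd(52,5) + gcd(33,50) + gcd(10,36) + gcd(24,67) + gcd(4,9) + gcd(11,15) = 1+1+2+1+1+1 = 7.
By Pick's theorem A = I + B/2 − 1, so I = 2809.5 − 7/2 + 1 = 2807.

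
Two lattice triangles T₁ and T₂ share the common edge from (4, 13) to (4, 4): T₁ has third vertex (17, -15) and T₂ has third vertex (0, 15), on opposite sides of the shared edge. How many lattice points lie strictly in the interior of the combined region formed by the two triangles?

The union is the simple quadrilateral with vertices (4, 13), (17, -15), (4, 4), (0, 15) in order.
The shoelace formula gives twice the area as |[4·(-15) − 17·13] + [17·4 − 4·(-15)] + [4·15 − 0·4] + [0·13 − 4·15]| = 153, so the area is 153/2.
Along each edge there are gcd(|Δx|,|Δy|)+1 lattice points, so counting each shared vertex once the boundary has gcd(13,28) + gcd(13,19) + gcd(4,11) + gcd(4,2) = 1+1+1+2 = 5.
By Pick's theorem I = A − B/2 + 1 = 153/2 − 5/2 + 1 = 75.

75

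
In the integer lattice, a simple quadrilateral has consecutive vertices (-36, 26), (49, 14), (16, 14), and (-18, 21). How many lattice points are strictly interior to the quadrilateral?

203

The shoelace formula gives twice the area as |((-36)·14 − 49·26) + (49·14 − 16·14) + (16·21 − (-18)·14) + ((-18)·26 − (-36)·21)| = 440, so the area is 220.
Along each edge there are gcd(|Δx|,|Δy|)+1 lattice points, so counting each shared vertex once the boundary has gcd(85,12) + gcd(33,0) + gcd(34,7) + gcd(18,5) = 1+33+1+1 = 36.
Pick's theorem gives I = A − B/2 + 1 = 220 − 36/2 + 1 = 203.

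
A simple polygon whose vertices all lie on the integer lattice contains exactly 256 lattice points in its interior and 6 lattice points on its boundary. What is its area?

Pick's theorem states A = I + B/2 − 1, so A = 256 + 6/2 − 1 = 258.

258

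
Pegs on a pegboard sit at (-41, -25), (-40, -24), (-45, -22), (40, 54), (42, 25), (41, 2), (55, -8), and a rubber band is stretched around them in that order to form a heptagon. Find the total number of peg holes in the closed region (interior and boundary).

By the shoelace formula, twice the signed area is |[(-41)·(-24) − (-40)·(-25)] + [(-40)·(-22) − (-45)·(-24)] + [(-45)·54 − 40·(-22)] + [40·25 − 42·54] + [42·2 − 41·25] + [41·(-8) − 55·2] + [55·(-25) − (-41)·(-8)]| = 6116, so the area is 3058.
Along each edge there are gcd(|Δx|,|Δy|)+1 lattice points, so counting each shared vertex once the boundary has gcd(1,1) + gcd(5,2) + gcd(85,76) + gcd(2,29) + gcd(1,23) + gcd(14,10) + gcd(96,17) = 1+1+1+1+1+2+1 = 8.
Pick's theorem gives I = A − B/2 + 1 = 3058 − 8/2 + 1 = 3055, so the closed region contains I + B = 3055 + 8 = 3063 lattice points.

3063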